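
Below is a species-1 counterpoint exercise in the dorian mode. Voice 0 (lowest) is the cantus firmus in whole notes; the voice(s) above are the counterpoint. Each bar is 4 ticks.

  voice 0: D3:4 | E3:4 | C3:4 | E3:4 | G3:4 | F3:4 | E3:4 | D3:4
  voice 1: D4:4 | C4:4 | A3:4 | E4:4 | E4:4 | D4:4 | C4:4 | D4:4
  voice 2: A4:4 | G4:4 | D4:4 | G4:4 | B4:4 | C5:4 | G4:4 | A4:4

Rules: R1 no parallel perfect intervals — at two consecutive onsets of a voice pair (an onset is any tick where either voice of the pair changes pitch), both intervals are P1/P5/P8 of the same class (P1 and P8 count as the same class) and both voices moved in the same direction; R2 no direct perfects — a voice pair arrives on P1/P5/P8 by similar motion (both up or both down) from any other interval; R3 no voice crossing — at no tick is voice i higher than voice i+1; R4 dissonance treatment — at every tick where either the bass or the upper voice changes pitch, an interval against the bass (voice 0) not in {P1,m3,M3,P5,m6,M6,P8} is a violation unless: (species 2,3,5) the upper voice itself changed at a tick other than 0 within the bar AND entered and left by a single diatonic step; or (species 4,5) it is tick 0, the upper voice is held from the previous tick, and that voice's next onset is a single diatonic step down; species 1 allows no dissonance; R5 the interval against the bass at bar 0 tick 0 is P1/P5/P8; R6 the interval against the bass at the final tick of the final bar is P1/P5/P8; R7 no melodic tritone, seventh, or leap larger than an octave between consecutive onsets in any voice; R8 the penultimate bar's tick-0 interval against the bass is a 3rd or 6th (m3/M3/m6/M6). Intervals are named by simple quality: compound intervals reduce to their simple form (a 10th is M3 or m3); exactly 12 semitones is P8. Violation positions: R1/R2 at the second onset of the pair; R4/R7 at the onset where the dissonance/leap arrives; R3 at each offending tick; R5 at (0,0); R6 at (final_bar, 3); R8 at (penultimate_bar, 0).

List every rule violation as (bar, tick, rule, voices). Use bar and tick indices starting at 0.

bar 0: v0=D3 v1=D4 v2=A4 downbeat P5
bar 1: v0=E3 v1=C4 v2=G4 downbeat m3
bar 2: v0=C3 v1=A3 v2=D4 downbeat M2
bar 3: v0=E3 v1=E4 v2=G4 downbeat m3
bar 4: v0=G3 v1=E4 v2=B4 downbeat M3
bar 5: v0=F3 v1=D4 v2=C5 downbeat P5
bar 6: v0=E3 v1=C4 v2=G4 downbeat m3
bar 7: v0=D3 v1=D4 v2=A4 downbeat P5
  -> R1 @ bar 1 tick 0 v(1, 2): D4/A4 P5 -> C4/G4 P5 similar
  -> R4 @ bar 2 tick 0 v(0, 2): C3/D4 M2 untreated
  -> R2 @ bar 3 tick 0 v(0, 1): C3/A3 M6 -> E3/E4 P8 similar
  -> R2 @ bar 6 tick 0 v(1, 2): D4/C5 m7 -> C4/G4 P5 similar
  -> R1 @ bar 7 tick 0 v(1, 2): C4/G4 P5 -> D4/A4 P5 similar

(1, 0, R1, (1, 2))
(2, 0, R4, (0, 2))
(3, 0, R2, (0, 1))
(6, 0, R2, (1, 2))
(7, 0, R1, (1, 2))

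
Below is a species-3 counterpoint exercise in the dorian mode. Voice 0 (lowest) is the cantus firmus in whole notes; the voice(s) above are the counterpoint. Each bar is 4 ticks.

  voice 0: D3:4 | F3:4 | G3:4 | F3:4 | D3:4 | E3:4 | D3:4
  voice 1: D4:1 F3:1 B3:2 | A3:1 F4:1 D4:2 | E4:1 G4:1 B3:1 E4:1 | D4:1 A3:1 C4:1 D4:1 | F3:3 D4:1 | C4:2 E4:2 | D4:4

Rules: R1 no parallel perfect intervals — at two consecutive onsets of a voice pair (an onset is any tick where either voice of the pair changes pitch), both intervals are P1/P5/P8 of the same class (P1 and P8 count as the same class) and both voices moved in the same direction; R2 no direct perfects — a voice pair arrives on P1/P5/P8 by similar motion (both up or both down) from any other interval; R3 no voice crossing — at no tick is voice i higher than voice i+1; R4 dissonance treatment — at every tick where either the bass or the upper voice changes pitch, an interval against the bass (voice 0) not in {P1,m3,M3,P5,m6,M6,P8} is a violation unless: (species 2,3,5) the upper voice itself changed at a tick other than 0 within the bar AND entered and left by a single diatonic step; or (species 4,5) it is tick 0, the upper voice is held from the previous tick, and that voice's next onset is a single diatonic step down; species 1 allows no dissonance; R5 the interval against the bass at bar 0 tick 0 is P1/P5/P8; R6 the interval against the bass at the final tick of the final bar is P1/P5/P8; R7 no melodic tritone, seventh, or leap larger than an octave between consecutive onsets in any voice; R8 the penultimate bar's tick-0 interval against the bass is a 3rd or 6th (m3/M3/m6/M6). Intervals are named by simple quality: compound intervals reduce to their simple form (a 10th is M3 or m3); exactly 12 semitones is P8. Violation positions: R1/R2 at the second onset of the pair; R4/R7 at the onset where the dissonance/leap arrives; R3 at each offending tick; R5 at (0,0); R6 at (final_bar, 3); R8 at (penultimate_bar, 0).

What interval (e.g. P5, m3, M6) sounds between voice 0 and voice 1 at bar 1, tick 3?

M6

voice 0=F3 voice 1=D4 -> M6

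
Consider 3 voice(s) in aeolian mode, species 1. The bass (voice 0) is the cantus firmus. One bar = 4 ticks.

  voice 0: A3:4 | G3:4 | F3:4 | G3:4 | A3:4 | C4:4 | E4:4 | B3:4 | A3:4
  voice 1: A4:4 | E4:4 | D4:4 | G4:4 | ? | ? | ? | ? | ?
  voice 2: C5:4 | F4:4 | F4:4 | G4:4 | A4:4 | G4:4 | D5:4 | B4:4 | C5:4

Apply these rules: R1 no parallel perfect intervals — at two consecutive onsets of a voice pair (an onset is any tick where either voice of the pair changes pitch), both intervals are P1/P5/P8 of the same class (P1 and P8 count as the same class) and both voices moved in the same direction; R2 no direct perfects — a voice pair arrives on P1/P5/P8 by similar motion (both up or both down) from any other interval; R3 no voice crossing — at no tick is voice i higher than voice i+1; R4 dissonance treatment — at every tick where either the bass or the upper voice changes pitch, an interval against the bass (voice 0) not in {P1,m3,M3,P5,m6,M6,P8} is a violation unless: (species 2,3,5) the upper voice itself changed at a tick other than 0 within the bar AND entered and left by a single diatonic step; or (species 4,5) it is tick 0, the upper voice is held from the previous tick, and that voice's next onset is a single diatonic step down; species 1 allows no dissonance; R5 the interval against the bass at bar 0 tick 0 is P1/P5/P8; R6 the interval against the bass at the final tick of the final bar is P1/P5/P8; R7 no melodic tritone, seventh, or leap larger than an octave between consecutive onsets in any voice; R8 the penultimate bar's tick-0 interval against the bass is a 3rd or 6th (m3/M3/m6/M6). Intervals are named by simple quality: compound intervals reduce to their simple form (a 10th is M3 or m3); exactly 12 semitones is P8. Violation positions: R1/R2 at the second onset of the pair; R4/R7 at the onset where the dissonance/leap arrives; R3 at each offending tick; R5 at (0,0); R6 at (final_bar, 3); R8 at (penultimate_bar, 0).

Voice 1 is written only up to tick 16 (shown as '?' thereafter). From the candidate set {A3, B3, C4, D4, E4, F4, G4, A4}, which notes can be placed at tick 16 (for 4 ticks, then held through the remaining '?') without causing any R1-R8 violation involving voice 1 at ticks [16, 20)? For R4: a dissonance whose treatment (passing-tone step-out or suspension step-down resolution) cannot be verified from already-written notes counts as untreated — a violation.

{C4, E4, F4}

A3: violates R7
B3: violates R4
C4: legal
D4: violates R4
E4: legal
F4: legal
G4: violates R4
A4: violates R1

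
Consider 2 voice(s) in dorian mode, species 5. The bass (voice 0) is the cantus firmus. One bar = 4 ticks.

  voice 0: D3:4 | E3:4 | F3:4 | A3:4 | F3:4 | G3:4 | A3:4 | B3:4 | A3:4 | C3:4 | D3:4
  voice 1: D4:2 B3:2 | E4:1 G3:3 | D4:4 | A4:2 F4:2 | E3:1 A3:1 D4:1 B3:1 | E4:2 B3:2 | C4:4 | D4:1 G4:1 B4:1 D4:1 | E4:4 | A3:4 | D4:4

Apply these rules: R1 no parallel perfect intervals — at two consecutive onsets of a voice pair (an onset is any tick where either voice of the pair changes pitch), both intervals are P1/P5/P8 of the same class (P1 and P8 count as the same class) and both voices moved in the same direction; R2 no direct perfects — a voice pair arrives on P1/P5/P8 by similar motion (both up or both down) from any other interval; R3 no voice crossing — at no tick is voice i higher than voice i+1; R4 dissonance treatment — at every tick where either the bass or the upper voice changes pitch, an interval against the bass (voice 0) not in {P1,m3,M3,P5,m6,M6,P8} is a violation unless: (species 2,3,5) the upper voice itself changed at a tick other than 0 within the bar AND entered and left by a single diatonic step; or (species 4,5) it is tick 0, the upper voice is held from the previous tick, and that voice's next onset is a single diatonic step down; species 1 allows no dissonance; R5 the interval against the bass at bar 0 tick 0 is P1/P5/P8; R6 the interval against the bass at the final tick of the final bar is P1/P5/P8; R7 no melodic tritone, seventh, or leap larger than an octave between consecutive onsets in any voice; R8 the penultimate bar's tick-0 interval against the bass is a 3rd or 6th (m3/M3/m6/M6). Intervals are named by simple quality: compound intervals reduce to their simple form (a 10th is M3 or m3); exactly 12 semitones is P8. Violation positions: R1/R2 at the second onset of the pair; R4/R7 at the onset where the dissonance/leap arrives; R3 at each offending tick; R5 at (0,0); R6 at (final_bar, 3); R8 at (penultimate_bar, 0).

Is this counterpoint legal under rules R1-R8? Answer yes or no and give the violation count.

No (7 violations)

bar 0: v0=D3 v1=D4 (P8)
bar 1: v0=E3 v1=E4 (P8)
bar 2: v0=F3 v1=D4 (M6)
bar 3: v0=A3 v1=A4 (P8)
bar 4: v0=F3 v1=E3 (m2)
bar 5: v0=G3 v1=E4 (M6)
bar 6: v0=A3 v1=C4 (m3)
bar 7: v0=B3 v1=D4 (m3)
bar 8: v0=A3 v1=E4 (P5)
bar 9: v0=C3 v1=A3 (M6)
bar 10: v0=D3 v1=D4 (P8)
  R2 @ bar1.0: D3/B3 M6 -> E3/E4 P8 similar
  R2 @ bar3.0: F3/D4 M6 -> A3/A4 P8 similar
  R3 @ bar4.0: F3 above E3
  R4 @ bar4.0: F3/E3 m2 untreated
  R7 @ bar4.0: F4->E3 leap 13st
  R4 @ bar4.3: F3/B3 TT untreated
  R2 @ bar10.0: C3/A3 M6 -> D3/D4 P8 similar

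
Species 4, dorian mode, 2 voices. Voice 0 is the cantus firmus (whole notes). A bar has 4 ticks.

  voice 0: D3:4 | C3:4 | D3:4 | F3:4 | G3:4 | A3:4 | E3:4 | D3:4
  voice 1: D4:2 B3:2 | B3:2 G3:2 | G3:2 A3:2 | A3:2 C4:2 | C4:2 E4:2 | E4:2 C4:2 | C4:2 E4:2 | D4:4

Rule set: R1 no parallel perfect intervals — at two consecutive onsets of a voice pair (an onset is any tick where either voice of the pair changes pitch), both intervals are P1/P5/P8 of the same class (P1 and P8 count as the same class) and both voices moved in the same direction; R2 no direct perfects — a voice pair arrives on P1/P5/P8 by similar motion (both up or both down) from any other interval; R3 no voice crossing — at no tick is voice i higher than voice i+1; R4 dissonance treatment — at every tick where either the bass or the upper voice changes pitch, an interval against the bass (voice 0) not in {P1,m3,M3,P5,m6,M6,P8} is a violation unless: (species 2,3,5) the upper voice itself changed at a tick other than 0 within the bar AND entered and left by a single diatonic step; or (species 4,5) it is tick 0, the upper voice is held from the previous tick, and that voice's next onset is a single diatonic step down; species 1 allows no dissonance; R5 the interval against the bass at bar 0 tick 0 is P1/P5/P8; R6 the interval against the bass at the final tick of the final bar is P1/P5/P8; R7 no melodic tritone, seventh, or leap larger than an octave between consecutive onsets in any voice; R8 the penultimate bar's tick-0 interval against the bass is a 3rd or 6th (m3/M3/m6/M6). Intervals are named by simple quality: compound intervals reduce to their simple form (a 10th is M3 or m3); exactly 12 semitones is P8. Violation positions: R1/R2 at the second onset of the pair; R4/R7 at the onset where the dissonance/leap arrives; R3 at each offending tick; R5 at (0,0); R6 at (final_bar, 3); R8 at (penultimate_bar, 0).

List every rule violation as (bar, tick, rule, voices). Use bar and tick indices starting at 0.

bar 0: v0=D3 v1=D4 downbeat P8
bar 1: v0=C3 v1=B3 downbeat M7
bar 2: v0=D3 v1=G3 downbeat P4
bar 3: v0=F3 v1=A3 downbeat M3
bar 4: v0=G3 v1=C4 downbeat P4
bar 5: v0=A3 v1=E4 downbeat P5
bar 6: v0=E3 v1=C4 downbeat m6
bar 7: v0=D3 v1=D4 downbeat P8
  -> R4 @ bar 1 tick 0 v(0, 1): C3/B3 M7 untreated
  -> R4 @ bar 2 tick 0 v(0, 1): D3/G3 P4 untreated
  -> R4 @ bar 4 tick 0 v(0, 1): G3/C4 P4 untreated
  -> R1 @ bar 7 tick 0 v(0, 1): E3/E4 P8 -> D3/D4 P8 similar

(1, 0, R4, (0, 1))
(2, 0, R4, (0, 1))
(4, 0, R4, (0, 1))
(7, 0, R1, (0, 1))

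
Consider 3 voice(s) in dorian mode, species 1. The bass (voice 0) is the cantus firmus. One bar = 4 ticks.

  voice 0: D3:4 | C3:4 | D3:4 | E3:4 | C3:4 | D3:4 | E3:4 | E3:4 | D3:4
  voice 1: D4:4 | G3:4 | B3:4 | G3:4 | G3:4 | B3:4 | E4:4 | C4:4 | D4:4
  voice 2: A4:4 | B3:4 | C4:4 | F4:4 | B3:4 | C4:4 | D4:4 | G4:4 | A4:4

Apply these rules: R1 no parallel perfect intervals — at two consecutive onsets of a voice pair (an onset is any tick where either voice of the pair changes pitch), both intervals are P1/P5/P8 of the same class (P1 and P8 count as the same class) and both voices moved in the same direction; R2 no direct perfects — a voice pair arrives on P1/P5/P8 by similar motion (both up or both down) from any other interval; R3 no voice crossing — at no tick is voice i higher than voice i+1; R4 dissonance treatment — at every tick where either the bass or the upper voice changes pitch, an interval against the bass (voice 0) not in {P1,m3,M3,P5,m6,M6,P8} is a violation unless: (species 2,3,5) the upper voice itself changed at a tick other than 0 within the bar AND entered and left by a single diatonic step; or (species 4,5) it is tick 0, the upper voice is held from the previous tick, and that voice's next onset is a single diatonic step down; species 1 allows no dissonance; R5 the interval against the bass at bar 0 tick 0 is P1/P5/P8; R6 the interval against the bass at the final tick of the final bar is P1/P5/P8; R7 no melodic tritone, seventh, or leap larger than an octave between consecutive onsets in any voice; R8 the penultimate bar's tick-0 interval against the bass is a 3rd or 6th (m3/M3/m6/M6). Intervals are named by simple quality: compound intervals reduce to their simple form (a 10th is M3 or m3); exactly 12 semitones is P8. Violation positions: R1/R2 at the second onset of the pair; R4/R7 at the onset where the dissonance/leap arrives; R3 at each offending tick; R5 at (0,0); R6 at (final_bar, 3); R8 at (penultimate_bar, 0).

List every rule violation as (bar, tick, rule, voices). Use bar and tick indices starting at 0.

bar 0: v0=D3 v1=D4 v2=A4 downbeat P5
bar 1: v0=C3 v1=G3 v2=B3 downbeat M7
bar 2: v0=D3 v1=B3 v2=C4 downbeat m7
bar 3: v0=E3 v1=G3 v2=F4 downbeat m2
bar 4: v0=C3 v1=G3 v2=B3 downbeat M7
bar 5: v0=D3 v1=B3 v2=C4 downbeat m7
bar 6: v0=E3 v1=E4 v2=D4 downbeat m7
bar 7: v0=E3 v1=C4 v2=G4 downbeat m3
bar 8: v0=D3 v1=D4 v2=A4 downbeat P5
  -> R2 @ bar 1 tick 0 v(0, 1): D3/D4 P8 -> C3/G3 P5 similar
  -> R4 @ bar 1 tick 0 v(0, 2): C3/B3 M7 untreated
  -> R7 @ bar 1 tick 0 v(2,): A4->B3 leap 10st
  -> R4 @ bar 2 tick 0 v(0, 2): D3/C4 m7 untreated
  -> R4 @ bar 3 tick 0 v(0, 2): E3/F4 m2 untreated
  -> R4 @ bar 4 tick 0 v(0, 2): C3/B3 M7 untreated
  -> R7 @ bar 4 tick 0 v(2,): F4->B3 leap 6st
  -> R4 @ bar 5 tick 0 v(0, 2): D3/C4 m7 untreated
  -> R2 @ bar 6 tick 0 v(0, 1): D3/B3 M6 -> E3/E4 P8 similar
  -> R3 @ bar 6 tick 0 v(1, 2): E4 above D4
  -> R4 @ bar 6 tick 0 v(0, 2): E3/D4 m7 untreated
  -> R3 @ bar 6 tick 1 v(1, 2): E4 above D4
  -> R3 @ bar 6 tick 2 v(1, 2): E4 above D4
  -> R3 @ bar 6 tick 3 v(1, 2): E4 above D4
  -> R1 @ bar 8 tick 0 v(1, 2): C4/G4 P5 -> D4/A4 P5 similar

(1, 0, R2, (0, 1))
(1, 0, R4, (0, 2))
(1, 0, R7, (2,))
(2, 0, R4, (0, 2))
(3, 0, R4, (0, 2))
(4, 0, R4, (0, 2))
(4, 0, R7, (2,))
(5, 0, R4, (0, 2))
(6, 0, R2, (0, 1))
(6, 0, R3, (1, 2))
(6, 0, R4, (0, 2))
(6, 1, R3, (1, 2))
(6, 2, R3, (1, 2))
(6, 3, R3, (1, 2))
(8, 0, R1, (1, 2))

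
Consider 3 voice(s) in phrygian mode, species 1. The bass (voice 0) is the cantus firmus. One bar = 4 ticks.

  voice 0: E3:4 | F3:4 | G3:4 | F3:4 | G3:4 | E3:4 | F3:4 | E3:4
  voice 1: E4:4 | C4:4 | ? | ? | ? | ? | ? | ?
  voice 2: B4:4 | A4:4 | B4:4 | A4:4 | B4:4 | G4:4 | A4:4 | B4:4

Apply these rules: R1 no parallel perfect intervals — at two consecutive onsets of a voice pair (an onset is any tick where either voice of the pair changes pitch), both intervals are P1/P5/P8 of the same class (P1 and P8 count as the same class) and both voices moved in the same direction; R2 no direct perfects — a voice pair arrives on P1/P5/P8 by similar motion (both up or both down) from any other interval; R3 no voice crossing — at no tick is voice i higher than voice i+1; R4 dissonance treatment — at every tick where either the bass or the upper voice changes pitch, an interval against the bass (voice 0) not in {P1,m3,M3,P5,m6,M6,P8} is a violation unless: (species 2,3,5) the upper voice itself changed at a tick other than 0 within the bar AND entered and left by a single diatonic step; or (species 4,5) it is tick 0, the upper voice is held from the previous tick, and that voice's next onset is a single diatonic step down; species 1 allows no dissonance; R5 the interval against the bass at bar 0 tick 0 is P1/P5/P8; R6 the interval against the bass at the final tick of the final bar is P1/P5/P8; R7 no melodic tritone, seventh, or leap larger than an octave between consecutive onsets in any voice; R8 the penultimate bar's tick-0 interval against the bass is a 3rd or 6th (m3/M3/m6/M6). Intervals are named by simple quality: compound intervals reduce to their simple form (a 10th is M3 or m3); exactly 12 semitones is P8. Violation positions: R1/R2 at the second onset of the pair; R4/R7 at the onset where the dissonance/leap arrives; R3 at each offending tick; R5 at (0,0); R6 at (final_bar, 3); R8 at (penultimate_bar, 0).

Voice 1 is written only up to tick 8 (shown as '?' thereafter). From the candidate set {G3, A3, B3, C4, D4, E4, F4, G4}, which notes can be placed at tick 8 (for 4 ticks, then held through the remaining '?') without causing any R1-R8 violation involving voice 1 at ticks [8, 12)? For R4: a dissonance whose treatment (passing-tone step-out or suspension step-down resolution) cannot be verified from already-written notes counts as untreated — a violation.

{B3, G3}

G3: legal
A3: violates R4
B3: legal
C4: violates R4
D4: violates R1
E4: violates R2
F4: violates R4
G4: violates R2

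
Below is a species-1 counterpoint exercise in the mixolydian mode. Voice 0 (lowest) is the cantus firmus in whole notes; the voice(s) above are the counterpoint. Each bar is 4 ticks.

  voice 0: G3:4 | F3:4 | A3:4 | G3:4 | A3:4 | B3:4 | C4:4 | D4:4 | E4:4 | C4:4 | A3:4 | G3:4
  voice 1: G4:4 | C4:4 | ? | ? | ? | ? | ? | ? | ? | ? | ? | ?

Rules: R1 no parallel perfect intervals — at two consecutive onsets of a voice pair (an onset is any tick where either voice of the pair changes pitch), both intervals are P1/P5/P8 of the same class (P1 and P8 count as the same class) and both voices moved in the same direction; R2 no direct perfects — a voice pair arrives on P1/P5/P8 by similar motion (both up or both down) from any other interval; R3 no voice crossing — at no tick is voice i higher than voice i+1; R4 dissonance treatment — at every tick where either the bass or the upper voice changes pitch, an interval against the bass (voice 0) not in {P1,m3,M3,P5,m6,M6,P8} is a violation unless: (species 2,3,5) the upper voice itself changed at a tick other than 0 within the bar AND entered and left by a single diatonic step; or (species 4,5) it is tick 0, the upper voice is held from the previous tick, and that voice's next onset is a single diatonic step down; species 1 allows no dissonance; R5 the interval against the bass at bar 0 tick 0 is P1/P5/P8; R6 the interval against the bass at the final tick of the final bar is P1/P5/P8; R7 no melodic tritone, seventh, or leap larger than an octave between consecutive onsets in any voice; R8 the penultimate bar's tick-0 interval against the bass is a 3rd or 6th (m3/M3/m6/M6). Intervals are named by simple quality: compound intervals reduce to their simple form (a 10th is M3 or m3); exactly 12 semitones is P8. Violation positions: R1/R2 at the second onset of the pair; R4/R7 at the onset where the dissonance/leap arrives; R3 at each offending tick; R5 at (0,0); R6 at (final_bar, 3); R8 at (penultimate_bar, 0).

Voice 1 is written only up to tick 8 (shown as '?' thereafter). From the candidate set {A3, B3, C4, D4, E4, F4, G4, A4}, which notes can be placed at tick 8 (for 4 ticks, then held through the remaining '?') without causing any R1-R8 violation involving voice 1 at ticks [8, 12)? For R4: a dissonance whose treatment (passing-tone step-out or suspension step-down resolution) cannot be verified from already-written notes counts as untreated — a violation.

{A3, C4, F4}

A3: legal
B3: violates R4
C4: legal
D4: violates R4
E4: violates R1
F4: legal
G4: violates R4
A4: violates R2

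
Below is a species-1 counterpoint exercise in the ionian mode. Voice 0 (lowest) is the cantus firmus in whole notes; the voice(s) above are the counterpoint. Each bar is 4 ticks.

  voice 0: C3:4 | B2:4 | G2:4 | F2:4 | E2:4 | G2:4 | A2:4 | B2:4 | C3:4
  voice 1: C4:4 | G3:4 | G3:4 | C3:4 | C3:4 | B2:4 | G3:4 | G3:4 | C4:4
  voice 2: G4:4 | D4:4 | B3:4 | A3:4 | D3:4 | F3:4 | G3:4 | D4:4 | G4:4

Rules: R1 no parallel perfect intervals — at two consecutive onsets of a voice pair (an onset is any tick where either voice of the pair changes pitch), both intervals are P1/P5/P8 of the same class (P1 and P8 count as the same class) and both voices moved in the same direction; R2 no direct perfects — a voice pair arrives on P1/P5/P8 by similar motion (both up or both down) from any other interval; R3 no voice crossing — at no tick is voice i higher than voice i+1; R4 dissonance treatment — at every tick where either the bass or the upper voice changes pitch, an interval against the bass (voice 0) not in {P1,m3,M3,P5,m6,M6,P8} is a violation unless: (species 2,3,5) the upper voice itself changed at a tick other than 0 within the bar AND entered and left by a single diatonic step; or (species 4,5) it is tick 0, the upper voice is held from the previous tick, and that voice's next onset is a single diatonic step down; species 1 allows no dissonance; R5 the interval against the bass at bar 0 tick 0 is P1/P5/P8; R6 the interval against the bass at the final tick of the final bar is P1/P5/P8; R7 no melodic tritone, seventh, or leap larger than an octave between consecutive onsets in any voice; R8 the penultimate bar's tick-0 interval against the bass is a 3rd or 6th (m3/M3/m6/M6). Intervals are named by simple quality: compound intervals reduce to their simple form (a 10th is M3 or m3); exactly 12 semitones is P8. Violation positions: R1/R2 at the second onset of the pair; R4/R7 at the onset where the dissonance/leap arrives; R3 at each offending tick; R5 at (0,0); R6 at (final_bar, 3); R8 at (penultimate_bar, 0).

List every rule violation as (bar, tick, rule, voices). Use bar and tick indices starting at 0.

bar 0: v0=C3 v1=C4 v2=G4 downbeat P5
bar 1: v0=B2 v1=G3 v2=D4 downbeat m3
bar 2: v0=G2 v1=G3 v2=B3 downbeat M3
bar 3: v0=F2 v1=C3 v2=A3 downbeat M3
bar 4: v0=E2 v1=C3 v2=D3 downbeat m7
bar 5: v0=G2 v1=B2 v2=F3 downbeat m7
bar 6: v0=A2 v1=G3 v2=G3 downbeat m7
bar 7: v0=B2 v1=G3 v2=D4 downbeat m3
bar 8: v0=C3 v1=C4 v2=G4 downbeat P5
  -> R1 @ bar 1 tick 0 v(1, 2): C4/G4 P5 -> G3/D4 P5 similar
  -> R2 @ bar 3 tick 0 v(0, 1): G2/G3 P8 -> F2/C3 P5 similar
  -> R4 @ bar 4 tick 0 v(0, 2): E2/D3 m7 untreated
  -> R4 @ bar 5 tick 0 v(0, 2): G2/F3 m7 untreated
  -> R2 @ bar 6 tick 0 v(1, 2): B2/F3 TT -> G3/G3 P1 similar
  -> R4 @ bar 6 tick 0 v(0, 1): A2/G3 m7 untreated
  -> R4 @ bar 6 tick 0 v(0, 2): A2/G3 m7 untreated
  -> R1 @ bar 8 tick 0 v(1, 2): G3/D4 P5 -> C4/G4 P5 similar
  -> R2 @ bar 8 tick 0 v(0, 1): B2/G3 m6 -> C3/C4 P8 similar
  -> R2 @ bar 8 tick 0 v(0, 2): B2/D4 m3 -> C3/G4 P5 similar

(1, 0, R1, (1, 2))
(3, 0, R2, (0, 1))
(4, 0, R4, (0, 2))
(5, 0, R4, (0, 2))
(6, 0, R2, (1, 2))
(6, 0, R4, (0, 1))
(6, 0, R4, (0, 2))
(8, 0, R1, (1, 2))
(8, 0, R2, (0, 1))
(8, 0, R2, (0, 2))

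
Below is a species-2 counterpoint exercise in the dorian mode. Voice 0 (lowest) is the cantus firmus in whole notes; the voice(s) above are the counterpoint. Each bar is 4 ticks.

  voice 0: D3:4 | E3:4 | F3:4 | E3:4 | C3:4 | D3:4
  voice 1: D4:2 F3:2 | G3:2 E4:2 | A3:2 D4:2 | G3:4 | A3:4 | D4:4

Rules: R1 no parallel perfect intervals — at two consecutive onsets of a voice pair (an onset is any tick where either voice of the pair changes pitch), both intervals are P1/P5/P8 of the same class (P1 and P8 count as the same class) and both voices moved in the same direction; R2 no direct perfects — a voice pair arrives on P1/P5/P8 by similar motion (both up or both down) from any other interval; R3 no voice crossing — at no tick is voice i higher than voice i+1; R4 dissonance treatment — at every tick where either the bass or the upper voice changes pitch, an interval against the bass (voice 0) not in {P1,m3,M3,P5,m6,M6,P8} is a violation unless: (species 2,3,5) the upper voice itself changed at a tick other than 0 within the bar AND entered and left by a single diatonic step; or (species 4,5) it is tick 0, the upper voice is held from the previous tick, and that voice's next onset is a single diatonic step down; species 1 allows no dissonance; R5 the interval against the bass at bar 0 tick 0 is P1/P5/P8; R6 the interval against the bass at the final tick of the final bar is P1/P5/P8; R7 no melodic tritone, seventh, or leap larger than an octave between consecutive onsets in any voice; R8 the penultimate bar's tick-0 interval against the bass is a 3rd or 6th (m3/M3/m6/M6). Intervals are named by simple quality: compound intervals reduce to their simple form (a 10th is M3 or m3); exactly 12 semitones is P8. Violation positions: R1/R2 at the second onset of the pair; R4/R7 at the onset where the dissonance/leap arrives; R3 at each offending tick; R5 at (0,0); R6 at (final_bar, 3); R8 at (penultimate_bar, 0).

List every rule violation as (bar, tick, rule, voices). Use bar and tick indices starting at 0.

(5, 0, R2, (0, 1))

bar 0: v0=D3 v1=D4 downbeat P8
bar 1: v0=E3 v1=G3 downbeat m3
bar 2: v0=F3 v1=A3 downbeat M3
bar 3: v0=E3 v1=G3 downbeat m3
bar 4: v0=C3 v1=A3 downbeat M6
bar 5: v0=D3 v1=D4 downbeat P8
  -> R2 @ bar 5 tick 0 v(0, 1): C3/A3 M6 -> D3/D4 P8 similar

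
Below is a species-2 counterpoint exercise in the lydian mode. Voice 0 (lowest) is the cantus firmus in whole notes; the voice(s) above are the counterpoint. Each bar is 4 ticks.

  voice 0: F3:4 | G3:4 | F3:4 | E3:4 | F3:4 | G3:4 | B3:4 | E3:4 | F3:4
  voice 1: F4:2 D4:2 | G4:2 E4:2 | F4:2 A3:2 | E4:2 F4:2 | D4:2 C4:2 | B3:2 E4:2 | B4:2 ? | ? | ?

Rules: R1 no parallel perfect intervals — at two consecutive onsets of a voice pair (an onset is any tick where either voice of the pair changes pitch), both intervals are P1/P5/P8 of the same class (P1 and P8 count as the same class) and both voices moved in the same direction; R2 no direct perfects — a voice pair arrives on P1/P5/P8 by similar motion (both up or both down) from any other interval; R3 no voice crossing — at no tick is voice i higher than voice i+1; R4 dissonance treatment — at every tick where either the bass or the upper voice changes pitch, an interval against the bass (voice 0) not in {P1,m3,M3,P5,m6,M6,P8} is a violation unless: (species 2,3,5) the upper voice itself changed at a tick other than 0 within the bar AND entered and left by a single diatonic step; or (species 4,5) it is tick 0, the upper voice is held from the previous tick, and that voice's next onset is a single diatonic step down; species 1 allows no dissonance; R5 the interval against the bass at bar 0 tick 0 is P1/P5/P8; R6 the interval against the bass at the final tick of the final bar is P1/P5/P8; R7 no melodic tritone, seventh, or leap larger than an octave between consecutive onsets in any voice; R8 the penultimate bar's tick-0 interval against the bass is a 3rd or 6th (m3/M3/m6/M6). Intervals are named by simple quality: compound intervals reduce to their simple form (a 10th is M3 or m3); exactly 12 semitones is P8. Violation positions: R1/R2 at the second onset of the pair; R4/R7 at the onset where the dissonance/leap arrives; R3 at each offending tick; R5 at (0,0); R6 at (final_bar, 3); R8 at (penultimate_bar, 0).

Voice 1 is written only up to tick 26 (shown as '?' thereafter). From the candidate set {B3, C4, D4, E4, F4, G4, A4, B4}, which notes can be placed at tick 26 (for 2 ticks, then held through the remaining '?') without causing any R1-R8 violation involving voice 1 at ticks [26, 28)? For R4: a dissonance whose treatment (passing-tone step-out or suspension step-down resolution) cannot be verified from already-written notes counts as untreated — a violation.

{B3, B4, D4, G4}

B3: legal
C4: violates R4,R7
D4: legal
E4: violates R4
F4: violates R4,R7
G4: legal
A4: violates R4
B4: legal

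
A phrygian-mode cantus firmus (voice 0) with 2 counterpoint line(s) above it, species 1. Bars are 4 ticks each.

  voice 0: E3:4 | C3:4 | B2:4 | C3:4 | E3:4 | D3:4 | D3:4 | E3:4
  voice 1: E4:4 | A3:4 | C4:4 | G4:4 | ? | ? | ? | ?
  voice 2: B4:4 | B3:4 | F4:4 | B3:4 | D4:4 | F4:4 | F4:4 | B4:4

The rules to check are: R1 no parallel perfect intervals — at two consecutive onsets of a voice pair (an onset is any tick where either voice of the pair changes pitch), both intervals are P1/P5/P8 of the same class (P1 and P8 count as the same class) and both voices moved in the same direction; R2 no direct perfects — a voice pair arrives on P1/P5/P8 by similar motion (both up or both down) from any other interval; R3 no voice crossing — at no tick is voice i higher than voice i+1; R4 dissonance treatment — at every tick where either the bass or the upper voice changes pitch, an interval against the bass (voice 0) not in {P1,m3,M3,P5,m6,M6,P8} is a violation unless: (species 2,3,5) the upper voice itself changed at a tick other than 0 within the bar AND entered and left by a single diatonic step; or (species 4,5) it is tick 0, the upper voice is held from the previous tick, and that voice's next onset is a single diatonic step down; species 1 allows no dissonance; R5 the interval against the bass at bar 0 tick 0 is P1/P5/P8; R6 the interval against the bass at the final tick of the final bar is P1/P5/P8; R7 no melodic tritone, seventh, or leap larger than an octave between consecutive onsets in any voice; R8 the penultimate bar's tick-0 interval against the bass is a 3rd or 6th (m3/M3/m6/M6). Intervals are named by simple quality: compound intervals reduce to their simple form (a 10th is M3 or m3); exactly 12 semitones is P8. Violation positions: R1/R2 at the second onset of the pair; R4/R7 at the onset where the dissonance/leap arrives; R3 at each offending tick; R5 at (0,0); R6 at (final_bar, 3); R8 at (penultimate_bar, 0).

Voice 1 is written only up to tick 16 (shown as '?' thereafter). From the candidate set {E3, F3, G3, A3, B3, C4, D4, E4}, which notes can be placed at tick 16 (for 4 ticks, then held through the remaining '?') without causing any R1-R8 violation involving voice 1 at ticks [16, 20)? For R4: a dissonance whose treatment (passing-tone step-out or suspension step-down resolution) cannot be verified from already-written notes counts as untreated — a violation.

E3: violates R7
F3: violates R4,R7
G3: legal
A3: violates R4,R7
B3: legal
C4: legal
D4: violates R4
E4: violates R3

{B3, C4, G3}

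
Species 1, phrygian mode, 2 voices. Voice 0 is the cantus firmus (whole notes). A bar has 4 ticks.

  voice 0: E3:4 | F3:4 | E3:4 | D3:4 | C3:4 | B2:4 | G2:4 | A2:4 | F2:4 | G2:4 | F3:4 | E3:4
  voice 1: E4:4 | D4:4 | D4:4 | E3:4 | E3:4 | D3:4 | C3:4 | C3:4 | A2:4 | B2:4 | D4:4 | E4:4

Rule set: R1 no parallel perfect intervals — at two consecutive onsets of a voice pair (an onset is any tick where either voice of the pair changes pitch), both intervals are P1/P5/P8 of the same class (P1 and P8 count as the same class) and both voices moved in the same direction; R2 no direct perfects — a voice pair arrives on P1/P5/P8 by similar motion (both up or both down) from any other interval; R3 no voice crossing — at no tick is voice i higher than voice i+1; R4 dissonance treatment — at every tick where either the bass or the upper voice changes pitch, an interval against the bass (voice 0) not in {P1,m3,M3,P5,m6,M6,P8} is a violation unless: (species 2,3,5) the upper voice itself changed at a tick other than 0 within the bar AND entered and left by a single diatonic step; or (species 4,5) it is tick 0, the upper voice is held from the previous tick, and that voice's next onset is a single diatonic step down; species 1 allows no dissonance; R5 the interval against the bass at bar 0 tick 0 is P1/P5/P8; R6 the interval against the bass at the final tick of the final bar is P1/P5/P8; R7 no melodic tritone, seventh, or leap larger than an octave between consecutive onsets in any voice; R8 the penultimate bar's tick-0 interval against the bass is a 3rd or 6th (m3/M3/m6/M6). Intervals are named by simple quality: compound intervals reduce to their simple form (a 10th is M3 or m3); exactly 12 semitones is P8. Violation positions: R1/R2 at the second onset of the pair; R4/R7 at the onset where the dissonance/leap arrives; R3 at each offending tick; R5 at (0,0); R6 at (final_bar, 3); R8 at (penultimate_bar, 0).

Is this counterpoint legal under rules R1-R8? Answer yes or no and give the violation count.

No (6 violations)

bar 0: v0=E3 v1=E4 (P8)
bar 1: v0=F3 v1=D4 (M6)
bar 2: v0=E3 v1=D4 (m7)
bar 3: v0=D3 v1=E3 (M2)
bar 4: v0=C3 v1=E3 (M3)
bar 5: v0=B2 v1=D3 (m3)
bar 6: v0=G2 v1=C3 (P4)
bar 7: v0=A2 v1=C3 (m3)
bar 8: v0=F2 v1=A2 (M3)
bar 9: v0=G2 v1=B2 (M3)
bar 10: v0=F3 v1=D4 (M6)
bar 11: v0=E3 v1=E4 (P8)
  R4 @ bar2.0: E3/D4 m7 untreated
  R4 @ bar3.0: D3/E3 M2 untreated
  R7 @ bar3.0: D4->E3 leap 10st
  R4 @ bar6.0: G2/C3 P4 untreated
  R7 @ bar10.0: G2->F3 leap 10st
  R7 @ bar10.0: B2->D4 leap 15st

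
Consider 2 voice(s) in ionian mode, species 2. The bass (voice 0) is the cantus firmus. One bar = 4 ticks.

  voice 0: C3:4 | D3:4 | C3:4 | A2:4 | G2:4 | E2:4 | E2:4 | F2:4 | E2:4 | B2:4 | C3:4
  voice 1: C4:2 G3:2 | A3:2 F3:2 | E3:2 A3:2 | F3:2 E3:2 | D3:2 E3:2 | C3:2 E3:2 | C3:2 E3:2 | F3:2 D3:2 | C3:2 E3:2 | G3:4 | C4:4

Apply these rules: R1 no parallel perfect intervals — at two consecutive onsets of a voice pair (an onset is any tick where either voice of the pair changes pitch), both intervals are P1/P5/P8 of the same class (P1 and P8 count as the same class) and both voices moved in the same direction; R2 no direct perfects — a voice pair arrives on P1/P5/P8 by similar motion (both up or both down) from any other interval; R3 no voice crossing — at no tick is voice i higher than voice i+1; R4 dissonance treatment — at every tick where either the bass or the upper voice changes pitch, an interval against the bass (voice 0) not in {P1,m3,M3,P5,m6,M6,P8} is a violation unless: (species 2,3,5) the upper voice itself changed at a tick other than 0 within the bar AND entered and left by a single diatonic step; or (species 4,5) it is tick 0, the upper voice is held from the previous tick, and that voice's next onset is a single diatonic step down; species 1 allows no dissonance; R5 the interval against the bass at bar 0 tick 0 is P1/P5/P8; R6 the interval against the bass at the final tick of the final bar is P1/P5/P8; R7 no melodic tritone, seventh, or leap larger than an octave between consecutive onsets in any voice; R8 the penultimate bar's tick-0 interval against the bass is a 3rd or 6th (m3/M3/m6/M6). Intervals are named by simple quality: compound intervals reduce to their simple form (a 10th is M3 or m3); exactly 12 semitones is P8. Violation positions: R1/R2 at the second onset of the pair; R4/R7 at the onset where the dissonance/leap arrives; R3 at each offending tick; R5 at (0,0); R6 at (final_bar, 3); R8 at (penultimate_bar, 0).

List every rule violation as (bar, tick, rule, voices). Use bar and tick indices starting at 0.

(1, 0, R1, (0, 1))
(4, 0, R1, (0, 1))
(7, 0, R1, (0, 1))
(10, 0, R2, (0, 1))

bar 0: v0=C3 v1=C4 downbeat P8
bar 1: v0=D3 v1=A3 downbeat P5
bar 2: v0=C3 v1=E3 downbeat M3
bar 3: v0=A2 v1=F3 downbeat m6
bar 4: v0=G2 v1=D3 downbeat P5
bar 5: v0=E2 v1=C3 downbeat m6
bar 6: v0=E2 v1=C3 downbeat m6
bar 7: v0=F2 v1=F3 downbeat P8
bar 8: v0=E2 v1=C3 downbeat m6
bar 9: v0=B2 v1=G3 downbeat m6
bar 10: v0=C3 v1=C4 downbeat P8
  -> R1 @ bar 1 tick 0 v(0, 1): C3/G3 P5 -> D3/A3 P5 similar
  -> R1 @ bar 4 tick 0 v(0, 1): A2/E3 P5 -> G2/D3 P5 similar
  -> R1 @ bar 7 tick 0 v(0, 1): E2/E3 P8 -> F2/F3 P8 similar
  -> R2 @ bar 10 tick 0 v(0, 1): B2/G3 m6 -> C3/C4 P8 similar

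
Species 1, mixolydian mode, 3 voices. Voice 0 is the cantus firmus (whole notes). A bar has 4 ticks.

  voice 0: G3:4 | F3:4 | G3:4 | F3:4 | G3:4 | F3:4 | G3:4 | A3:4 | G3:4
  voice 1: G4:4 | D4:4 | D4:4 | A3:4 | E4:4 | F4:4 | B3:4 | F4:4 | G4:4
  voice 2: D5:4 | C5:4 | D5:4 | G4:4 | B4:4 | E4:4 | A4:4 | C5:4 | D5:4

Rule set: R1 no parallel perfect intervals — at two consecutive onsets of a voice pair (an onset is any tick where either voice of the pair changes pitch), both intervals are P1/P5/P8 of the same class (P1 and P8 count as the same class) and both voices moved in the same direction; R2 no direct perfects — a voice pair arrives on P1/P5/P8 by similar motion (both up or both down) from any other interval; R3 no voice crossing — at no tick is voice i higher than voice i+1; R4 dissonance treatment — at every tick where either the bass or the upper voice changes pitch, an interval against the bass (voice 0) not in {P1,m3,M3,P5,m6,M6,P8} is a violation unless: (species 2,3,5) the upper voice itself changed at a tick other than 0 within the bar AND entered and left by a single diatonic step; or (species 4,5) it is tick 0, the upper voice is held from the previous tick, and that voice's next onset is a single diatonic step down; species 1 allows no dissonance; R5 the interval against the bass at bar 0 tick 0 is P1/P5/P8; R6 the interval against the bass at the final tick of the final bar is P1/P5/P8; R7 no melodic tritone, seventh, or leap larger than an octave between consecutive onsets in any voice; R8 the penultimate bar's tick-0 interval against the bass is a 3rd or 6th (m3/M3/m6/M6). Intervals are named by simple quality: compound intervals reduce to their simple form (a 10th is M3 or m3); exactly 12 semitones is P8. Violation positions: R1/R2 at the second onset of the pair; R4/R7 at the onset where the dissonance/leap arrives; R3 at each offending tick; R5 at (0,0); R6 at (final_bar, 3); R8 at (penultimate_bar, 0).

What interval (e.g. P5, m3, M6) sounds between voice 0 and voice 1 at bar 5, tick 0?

P8

voice 0=F3 voice 1=F4 -> P8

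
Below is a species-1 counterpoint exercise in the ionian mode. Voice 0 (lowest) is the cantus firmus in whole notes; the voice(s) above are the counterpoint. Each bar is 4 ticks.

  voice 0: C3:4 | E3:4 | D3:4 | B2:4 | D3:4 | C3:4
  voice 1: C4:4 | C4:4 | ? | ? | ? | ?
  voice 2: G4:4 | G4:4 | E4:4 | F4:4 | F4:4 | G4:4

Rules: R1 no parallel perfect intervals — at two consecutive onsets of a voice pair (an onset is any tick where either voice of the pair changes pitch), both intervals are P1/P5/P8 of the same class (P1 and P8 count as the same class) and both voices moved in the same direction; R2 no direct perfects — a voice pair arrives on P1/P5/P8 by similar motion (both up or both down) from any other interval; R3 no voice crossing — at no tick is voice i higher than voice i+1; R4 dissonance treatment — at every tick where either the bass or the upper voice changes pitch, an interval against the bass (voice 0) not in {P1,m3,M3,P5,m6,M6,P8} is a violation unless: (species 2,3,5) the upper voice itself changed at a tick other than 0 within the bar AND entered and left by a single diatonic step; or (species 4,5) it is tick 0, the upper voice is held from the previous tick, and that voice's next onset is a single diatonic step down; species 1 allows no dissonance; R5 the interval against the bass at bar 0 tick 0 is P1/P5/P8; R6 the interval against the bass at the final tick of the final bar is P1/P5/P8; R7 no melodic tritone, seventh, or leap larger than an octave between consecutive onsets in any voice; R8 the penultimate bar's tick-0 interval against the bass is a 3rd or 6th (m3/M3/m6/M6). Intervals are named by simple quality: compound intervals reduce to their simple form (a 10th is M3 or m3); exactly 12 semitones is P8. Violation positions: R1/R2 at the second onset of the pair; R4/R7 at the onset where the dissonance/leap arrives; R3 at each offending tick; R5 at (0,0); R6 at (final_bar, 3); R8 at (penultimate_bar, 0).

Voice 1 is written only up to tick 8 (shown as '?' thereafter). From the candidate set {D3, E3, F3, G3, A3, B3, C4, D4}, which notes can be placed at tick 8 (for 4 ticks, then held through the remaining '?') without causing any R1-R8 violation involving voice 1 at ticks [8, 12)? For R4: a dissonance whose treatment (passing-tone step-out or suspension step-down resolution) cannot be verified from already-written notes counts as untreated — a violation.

{B3, D4, F3}

D3: violates R2,R7
E3: violates R2,R4
F3: legal
G3: violates R4
A3: violates R1,R2
B3: legal
C4: violates R4
D4: legal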